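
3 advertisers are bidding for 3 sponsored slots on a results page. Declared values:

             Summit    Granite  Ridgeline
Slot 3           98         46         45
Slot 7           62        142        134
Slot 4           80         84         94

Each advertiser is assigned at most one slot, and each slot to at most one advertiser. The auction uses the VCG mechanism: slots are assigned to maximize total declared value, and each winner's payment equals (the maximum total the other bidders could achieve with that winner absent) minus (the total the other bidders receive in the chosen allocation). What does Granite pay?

Granite pays $40.

Efficient allocation: Summit→Slot 3 ($98), Granite→Slot 7 ($142), Ridgeline→Slot 4 ($94); total welfare W = $334.
Granite receives Slot 7 at value $142, so the others get W − 142 = $192.
Without Granite: best allocation of the remaining 2 bidders over all 3 slots is Summit→Slot 3 ($98), Ridgeline→Slot 7 ($134), total $232.
VCG payment = (others' best without Granite) − (others' welfare with Granite) = 232 − 192 = $40.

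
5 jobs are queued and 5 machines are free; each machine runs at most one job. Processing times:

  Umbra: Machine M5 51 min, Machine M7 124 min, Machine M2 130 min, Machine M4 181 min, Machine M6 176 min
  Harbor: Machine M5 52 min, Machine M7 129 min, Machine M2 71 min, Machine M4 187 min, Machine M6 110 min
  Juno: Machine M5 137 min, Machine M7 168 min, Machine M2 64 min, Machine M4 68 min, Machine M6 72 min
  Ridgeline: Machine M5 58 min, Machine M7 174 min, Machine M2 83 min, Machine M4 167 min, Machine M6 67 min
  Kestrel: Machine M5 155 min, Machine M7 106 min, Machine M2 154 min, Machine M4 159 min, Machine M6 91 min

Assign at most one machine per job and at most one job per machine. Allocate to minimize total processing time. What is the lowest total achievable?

Min total: 363 min

Treat this as an assignment problem: match each job to one machine.
Optimal: Umbra→Machine M5 (51 min), Harbor→Machine M2 (71 min), Juno→Machine M4 (68 min), Ridgeline→Machine M6 (67 min), Kestrel→Machine M7 (106 min) — total 51+71+68+67+106 = 363 min.
Min-entry greedy (repeatedly take the single cheapest remaining cell) gives 475 min, worse by 112.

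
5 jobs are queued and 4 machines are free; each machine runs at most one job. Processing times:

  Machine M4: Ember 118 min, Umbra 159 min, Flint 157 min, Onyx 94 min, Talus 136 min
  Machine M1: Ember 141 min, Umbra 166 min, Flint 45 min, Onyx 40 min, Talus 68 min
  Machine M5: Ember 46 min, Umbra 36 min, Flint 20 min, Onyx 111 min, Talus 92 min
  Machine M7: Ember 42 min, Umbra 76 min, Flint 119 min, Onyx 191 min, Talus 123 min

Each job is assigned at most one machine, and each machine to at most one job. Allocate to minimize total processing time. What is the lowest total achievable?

Optimal: Onyx→Machine M4 (94 min), Flint→Machine M1 (45 min), Umbra→Machine M5 (36 min), Ember→Machine M7 (42 min) — total 94+45+36+42 = 217 min.
Min-entry greedy (repeatedly take the single cheapest remaining cell) gives 238 min, worse by 21.
Next-best assignment: Onyx→Machine M4, Talus→Machine M1, Flint→Machine M5, Ember→Machine M7 = 224 min.
No other one-to-one assignment undercuts 217 min.

Minimum total: 217 min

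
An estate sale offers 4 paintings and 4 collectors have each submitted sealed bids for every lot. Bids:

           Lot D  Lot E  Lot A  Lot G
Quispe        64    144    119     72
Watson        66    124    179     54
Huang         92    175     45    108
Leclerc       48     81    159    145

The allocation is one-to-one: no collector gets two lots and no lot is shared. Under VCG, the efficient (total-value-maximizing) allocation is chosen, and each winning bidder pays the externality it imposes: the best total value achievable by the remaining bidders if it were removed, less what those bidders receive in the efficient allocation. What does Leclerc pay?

Leclerc pays $13.

Efficient allocation: Quispe→Lot D ($64), Watson→Lot A ($179), Huang→Lot E ($175), Leclerc→Lot G ($145); total welfare W = $563.
Leclerc receives Lot G at value $145, so the others get W − 145 = $418.
Without Leclerc: best allocation of the remaining 3 bidders over all 4 lots is Quispe→Lot E ($144), Watson→Lot A ($179), Huang→Lot G ($108), total $431.
VCG payment = (others' best without Leclerc) − (others' welfare with Leclerc) = 431 − 418 = $13.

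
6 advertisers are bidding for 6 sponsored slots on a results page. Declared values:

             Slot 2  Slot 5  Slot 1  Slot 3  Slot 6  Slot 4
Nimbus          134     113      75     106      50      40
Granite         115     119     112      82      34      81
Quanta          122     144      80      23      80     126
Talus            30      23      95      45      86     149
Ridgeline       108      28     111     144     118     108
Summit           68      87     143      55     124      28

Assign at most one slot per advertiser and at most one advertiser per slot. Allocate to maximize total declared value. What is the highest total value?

Max total: $807

Optimal: Nimbus→Slot 2 ($134), Granite→Slot 1 ($112), Quanta→Slot 5 ($144), Talus→Slot 4 ($149), Ridgeline→Slot 3 ($144), Summit→Slot 6 ($124) — total 134+112+144+149+144+124 = $807.
Column-greedy (each slot in turn goes to its best remaining advertiser) gives $732, worse by 75.
Next-best assignment: Nimbus→Slot 3, Granite→Slot 2, Quanta→Slot 5, Talus→Slot 4, Ridgeline→Slot 6, Summit→Slot 1 = $775.
Every other assignment is strictly worse.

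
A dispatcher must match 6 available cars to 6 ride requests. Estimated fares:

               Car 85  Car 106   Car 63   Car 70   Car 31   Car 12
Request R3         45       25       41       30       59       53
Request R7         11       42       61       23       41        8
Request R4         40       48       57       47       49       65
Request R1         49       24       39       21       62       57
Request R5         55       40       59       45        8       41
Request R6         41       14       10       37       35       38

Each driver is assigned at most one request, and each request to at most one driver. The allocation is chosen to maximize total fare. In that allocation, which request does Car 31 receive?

Car 31 receives Request R3.

Optimal: Car 85→Request R5 ($55), Car 106→Request R4 ($48), Car 63→Request R7 ($61), Car 70→Request R6 ($37), Car 31→Request R3 ($59), Car 12→Request R1 ($57) — total 55+48+61+37+59+57 = $317.
Next-best assignment: Car 85→Request R5, Car 106→Request R4, Car 63→Request R7, Car 70→Request R6, Car 31→Request R1, Car 12→Request R3 = $316.
Car 31's own top request is Request R1 ($62), but forcing Car 31→Request R1 and reassigning the rest optimally gives only $316 — worse by 1.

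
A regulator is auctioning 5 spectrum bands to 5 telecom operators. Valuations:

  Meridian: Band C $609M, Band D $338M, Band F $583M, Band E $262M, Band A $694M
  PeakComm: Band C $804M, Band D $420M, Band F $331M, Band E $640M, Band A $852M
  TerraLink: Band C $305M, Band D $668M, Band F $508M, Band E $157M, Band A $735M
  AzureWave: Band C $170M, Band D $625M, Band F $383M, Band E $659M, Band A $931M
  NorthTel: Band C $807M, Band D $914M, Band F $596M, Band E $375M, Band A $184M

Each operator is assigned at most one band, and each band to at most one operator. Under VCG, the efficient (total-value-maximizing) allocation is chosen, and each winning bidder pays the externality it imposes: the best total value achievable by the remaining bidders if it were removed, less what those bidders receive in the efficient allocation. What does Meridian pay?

Efficient allocation: Meridian→Band F ($583M), PeakComm→Band C ($804M), TerraLink→Band A ($735M), AzureWave→Band E ($659M), NorthTel→Band D ($914M); total welfare W = $3695M.
Meridian receives Band F at value $583M, so the others get W − 583 = $3112M.
Without Meridian: best allocation of the remaining 4 bidders over all 5 bands is PeakComm→Band C ($804M), TerraLink→Band F ($508M), AzureWave→Band A ($931M), NorthTel→Band D ($914M), total $3157M.
VCG payment = (others' best without Meridian) − (others' welfare with Meridian) = 3157 − 3112 = $45M.

Meridian pays $45M.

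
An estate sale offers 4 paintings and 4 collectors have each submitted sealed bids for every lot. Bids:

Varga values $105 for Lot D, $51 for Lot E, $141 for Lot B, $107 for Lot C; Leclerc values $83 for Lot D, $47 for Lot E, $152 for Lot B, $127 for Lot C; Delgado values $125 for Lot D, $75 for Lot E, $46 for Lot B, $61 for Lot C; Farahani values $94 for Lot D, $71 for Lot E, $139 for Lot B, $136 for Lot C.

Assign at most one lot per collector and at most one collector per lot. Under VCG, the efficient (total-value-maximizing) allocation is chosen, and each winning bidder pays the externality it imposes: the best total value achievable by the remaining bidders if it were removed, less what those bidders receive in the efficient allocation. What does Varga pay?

Varga pays $50.

Efficient allocation: Varga→Lot D ($105), Leclerc→Lot B ($152), Delgado→Lot E ($75), Farahani→Lot C ($136); total welfare W = $468.
Varga receives Lot D at value $105, so the others get W − 105 = $363.
Without Varga: best allocation of the remaining 3 bidders over all 4 lots is Leclerc→Lot B ($152), Delgado→Lot D ($125), Farahani→Lot C ($136), total $413.
VCG payment = (others' best without Varga) − (others' welfare with Varga) = 413 − 363 = $50.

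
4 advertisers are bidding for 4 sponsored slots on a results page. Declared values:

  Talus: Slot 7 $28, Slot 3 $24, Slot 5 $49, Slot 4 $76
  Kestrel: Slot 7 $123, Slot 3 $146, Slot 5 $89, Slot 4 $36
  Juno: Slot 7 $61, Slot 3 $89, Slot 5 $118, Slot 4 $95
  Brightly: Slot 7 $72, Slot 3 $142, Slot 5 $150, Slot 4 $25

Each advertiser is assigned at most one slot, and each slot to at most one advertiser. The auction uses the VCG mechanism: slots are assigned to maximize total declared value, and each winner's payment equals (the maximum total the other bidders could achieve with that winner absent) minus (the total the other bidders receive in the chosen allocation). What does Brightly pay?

Efficient allocation: Talus→Slot 4 ($76), Kestrel→Slot 7 ($123), Juno→Slot 5 ($118), Brightly→Slot 3 ($142); total welfare W = $459.
Brightly receives Slot 3 at value $142, so the others get W − 142 = $317.
Without Brightly: best allocation of the remaining 3 bidders over all 4 slots is Talus→Slot 4 ($76), Kestrel→Slot 3 ($146), Juno→Slot 5 ($118), total $340.
VCG payment = (others' best without Brightly) − (others' welfare with Brightly) = 340 − 317 = $23.

Brightly pays $23.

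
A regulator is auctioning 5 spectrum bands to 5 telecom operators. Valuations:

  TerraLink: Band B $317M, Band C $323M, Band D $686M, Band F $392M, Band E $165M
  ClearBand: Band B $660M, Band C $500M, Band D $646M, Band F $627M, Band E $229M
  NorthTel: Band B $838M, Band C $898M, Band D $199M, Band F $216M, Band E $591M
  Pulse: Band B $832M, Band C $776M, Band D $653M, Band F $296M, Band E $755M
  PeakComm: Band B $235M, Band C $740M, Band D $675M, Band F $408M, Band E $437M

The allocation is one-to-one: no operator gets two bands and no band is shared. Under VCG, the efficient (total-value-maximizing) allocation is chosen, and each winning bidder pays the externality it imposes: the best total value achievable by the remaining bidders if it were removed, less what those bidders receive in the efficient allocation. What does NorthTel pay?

NorthTel pays $77M.

Efficient allocation: TerraLink→Band D ($686M), ClearBand→Band F ($627M), NorthTel→Band B ($838M), Pulse→Band E ($755M), PeakComm→Band C ($740M); total welfare W = $3646M.
NorthTel receives Band B at value $838M, so the others get W − 838 = $2808M.
Without NorthTel: best allocation of the remaining 4 bidders over all 5 bands is TerraLink→Band D ($686M), ClearBand→Band F ($627M), Pulse→Band B ($832M), PeakComm→Band C ($740M), total $2885M.
VCG payment = (others' best without NorthTel) − (others' welfare with NorthTel) = 2885 − 2808 = $77M.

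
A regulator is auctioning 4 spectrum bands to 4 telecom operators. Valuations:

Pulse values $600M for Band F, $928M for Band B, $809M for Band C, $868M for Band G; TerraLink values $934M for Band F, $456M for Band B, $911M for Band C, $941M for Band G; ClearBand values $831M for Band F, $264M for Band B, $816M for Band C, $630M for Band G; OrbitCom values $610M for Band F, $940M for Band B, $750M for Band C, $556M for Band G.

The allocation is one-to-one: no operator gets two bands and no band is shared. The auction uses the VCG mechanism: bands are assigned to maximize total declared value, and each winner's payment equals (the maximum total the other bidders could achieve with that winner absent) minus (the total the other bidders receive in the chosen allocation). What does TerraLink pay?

TerraLink pays $15M.

Efficient allocation: Pulse→Band G ($868M), TerraLink→Band F ($934M), ClearBand→Band C ($816M), OrbitCom→Band B ($940M); total welfare W = $3558M.
TerraLink receives Band F at value $934M, so the others get W − 934 = $2624M.
Without TerraLink: best allocation of the remaining 3 bidders over all 4 bands is Pulse→Band G ($868M), ClearBand→Band F ($831M), OrbitCom→Band B ($940M), total $2639M.
VCG payment = (others' best without TerraLink) − (others' welfare with TerraLink) = 2639 − 2624 = $15M.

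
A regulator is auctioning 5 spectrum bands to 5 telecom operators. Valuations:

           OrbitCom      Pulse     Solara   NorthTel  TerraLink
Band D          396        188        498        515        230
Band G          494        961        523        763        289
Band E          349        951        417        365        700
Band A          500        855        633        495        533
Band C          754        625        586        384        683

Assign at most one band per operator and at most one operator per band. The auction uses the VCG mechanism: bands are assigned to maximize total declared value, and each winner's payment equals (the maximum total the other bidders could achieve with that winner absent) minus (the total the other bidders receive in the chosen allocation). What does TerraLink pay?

TerraLink pays $231M.

Efficient allocation: OrbitCom→Band C ($754M), Pulse→Band A ($855M), Solara→Band D ($498M), NorthTel→Band G ($763M), TerraLink→Band E ($700M); total welfare W = $3570M.
TerraLink receives Band E at value $700M, so the others get W − 700 = $2870M.
Without TerraLink: best allocation of the remaining 4 bidders over all 5 bands is OrbitCom→Band C ($754M), Pulse→Band E ($951M), Solara→Band A ($633M), NorthTel→Band G ($763M), total $3101M.
VCG payment = (others' best without TerraLink) − (others' welfare with TerraLink) = 3101 − 2870 = $231M.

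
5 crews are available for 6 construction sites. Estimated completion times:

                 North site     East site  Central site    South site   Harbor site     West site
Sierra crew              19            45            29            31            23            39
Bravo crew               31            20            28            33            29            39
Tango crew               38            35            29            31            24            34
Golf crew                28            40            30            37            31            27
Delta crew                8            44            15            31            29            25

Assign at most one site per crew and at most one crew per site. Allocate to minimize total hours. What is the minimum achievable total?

Treat this as an assignment problem: match each crew to one site.
Optimal: Sierra crew→North site (19 hours), Bravo crew→East site (20 hours), Tango crew→Harbor site (24 hours), Golf crew→West site (27 hours), Delta crew→Central site (15 hours) — total 19+20+24+27+15 = 105 hours.
Min-entry greedy (repeatedly take the single cheapest remaining cell) gives 107 hours, worse by 2.
Every other assignment is strictly worse.

Min total: 105 hours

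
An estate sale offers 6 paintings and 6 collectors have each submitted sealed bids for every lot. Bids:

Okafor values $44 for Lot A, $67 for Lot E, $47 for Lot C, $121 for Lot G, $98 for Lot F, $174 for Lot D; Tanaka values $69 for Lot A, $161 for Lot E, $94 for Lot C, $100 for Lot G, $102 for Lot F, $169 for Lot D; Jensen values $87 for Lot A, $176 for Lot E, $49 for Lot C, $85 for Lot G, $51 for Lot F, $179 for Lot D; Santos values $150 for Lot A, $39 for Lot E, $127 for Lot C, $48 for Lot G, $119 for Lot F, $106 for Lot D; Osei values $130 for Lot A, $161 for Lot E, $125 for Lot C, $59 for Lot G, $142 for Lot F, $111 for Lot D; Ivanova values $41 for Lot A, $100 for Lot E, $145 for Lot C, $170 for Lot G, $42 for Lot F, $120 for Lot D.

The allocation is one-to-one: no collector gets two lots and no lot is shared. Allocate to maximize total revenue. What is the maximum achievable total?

Optimal: Okafor→Lot D ($174), Tanaka→Lot C ($94), Jensen→Lot E ($176), Santos→Lot A ($150), Osei→Lot F ($142), Ivanova→Lot G ($170) — total 174+94+176+150+142+170 = $906.
Column-greedy (each lot in turn goes to its best remaining collector) gives $903, worse by 3.
No other one-to-one assignment exceeds $906.

Max total: $906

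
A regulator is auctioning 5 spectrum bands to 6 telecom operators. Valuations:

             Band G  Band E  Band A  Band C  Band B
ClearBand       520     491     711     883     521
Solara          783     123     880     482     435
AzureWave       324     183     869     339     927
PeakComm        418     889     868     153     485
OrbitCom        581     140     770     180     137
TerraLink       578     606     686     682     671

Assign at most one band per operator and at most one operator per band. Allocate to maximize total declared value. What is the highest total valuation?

Max total: $4252M

Treat this as an assignment problem: match each operator to one band.
Optimal: Solara→Band G ($783M), PeakComm→Band E ($889M), OrbitCom→Band A ($770M), ClearBand→Band C ($883M), AzureWave→Band B ($927M) — total 783+889+770+883+927 = $4252M.
Row-greedy (each operator in turn takes its best remaining band) gives $4160M, worse by 92.
Next-best assignment: Solara→Band G, PeakComm→Band E, TerraLink→Band A, ClearBand→Band C, AzureWave→Band B = $4168M.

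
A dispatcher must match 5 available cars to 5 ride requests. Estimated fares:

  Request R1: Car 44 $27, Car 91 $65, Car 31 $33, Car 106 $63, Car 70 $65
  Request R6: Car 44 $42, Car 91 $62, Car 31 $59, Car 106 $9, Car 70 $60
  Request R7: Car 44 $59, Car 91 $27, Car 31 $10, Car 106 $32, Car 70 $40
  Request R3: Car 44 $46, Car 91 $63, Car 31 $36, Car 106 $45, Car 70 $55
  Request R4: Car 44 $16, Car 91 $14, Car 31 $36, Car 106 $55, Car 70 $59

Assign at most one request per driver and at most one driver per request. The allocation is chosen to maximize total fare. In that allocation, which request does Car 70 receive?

Car 70 receives Request R4.

Optimal: Car 44→Request R7 ($59), Car 91→Request R3 ($63), Car 31→Request R6 ($59), Car 106→Request R1 ($63), Car 70→Request R4 ($59) — total 59+63+59+63+59 = $303.
Max-entry greedy (repeatedly take the single best remaining cell) gives $275, worse by 28.
Every other assignment is strictly worse.
Car 70's own top request is Request R1 ($65), but forcing Car 70→Request R1 and reassigning the rest optimally gives only $301 — worse by 2.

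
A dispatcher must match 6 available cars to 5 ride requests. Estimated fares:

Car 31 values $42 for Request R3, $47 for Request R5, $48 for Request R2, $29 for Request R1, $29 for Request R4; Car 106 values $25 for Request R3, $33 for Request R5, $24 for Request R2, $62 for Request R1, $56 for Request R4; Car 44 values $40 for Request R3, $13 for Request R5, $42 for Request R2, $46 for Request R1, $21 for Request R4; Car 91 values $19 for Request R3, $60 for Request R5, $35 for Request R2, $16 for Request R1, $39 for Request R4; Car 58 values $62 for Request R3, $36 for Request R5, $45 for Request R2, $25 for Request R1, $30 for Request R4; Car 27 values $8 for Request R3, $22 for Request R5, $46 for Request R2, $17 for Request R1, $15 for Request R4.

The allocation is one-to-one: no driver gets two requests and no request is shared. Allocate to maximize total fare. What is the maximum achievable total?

Max total: $272

Optimal: Car 58→Request R3 ($62), Car 91→Request R5 ($60), Car 31→Request R2 ($48), Car 44→Request R1 ($46), Car 106→Request R4 ($56) — total 62+60+48+46+56 = $272.
Column-greedy (each request in turn goes to its best remaining driver) gives $253, worse by 19.
Swapping Car 106↔Car 58 (Car 106→Request R3 $25, Car 58→Request R4 $30) loses 63.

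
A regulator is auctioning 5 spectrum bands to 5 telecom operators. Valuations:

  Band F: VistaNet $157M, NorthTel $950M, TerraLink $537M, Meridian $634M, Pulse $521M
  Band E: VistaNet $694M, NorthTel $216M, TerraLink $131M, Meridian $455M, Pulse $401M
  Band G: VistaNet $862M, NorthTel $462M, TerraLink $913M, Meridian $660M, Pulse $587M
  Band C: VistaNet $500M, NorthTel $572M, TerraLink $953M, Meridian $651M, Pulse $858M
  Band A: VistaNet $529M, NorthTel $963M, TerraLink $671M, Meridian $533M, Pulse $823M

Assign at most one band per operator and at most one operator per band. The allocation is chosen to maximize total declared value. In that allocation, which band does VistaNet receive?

VistaNet receives Band E.

Optimal: VistaNet→Band E ($694M), NorthTel→Band F ($950M), TerraLink→Band C ($953M), Meridian→Band G ($660M), Pulse→Band A ($823M) — total 694+950+953+660+823 = $4080M.
Max-entry greedy (repeatedly take the single best remaining cell) gives $3813M, worse by 267.
VistaNet's own top band is Band G ($862M), but forcing VistaNet→Band G and reassigning the rest optimally gives only $4043M — worse by 37.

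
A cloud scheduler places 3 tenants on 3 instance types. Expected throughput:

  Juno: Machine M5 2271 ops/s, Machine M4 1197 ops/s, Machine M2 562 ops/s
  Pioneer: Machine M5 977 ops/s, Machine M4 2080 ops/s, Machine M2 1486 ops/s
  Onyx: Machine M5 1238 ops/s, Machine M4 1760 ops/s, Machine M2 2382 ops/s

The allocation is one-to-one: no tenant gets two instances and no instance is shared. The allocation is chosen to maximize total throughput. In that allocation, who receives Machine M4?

Pioneer receives Machine M4.

Optimal: Juno→Machine M5 (2271 ops/s), Pioneer→Machine M4 (2080 ops/s), Onyx→Machine M2 (2382 ops/s) — total 2271+2080+2382 = 6733 ops/s.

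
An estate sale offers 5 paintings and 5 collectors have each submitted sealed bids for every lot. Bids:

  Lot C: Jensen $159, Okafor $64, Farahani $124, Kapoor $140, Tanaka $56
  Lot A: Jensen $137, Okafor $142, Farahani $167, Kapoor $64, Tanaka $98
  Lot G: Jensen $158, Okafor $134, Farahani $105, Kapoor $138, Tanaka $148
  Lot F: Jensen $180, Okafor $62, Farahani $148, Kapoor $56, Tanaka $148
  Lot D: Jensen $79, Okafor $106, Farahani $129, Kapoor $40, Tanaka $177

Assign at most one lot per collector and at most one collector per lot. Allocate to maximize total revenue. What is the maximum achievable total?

Optimal: Jensen→Lot F ($180), Okafor→Lot G ($134), Farahani→Lot A ($167), Kapoor→Lot C ($140), Tanaka→Lot D ($177) — total 180+134+167+140+177 = $798.
No other one-to-one assignment exceeds $798.

Maximum total: $798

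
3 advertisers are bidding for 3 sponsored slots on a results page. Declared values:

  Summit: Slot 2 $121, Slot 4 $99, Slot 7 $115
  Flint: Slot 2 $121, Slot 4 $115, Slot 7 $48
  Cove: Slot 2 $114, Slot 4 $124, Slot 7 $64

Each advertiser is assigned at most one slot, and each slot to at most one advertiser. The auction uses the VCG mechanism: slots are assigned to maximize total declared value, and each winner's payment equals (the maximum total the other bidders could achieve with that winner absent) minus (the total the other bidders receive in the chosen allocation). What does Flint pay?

Efficient allocation: Summit→Slot 7 ($115), Flint→Slot 2 ($121), Cove→Slot 4 ($124); total welfare W = $360.
Flint receives Slot 2 at value $121, so the others get W − 121 = $239.
Without Flint: best allocation of the remaining 2 bidders over all 3 slots is Summit→Slot 2 ($121), Cove→Slot 4 ($124), total $245.
VCG payment = (others' best without Flint) − (others' welfare with Flint) = 245 − 239 = $6.

Flint pays $6.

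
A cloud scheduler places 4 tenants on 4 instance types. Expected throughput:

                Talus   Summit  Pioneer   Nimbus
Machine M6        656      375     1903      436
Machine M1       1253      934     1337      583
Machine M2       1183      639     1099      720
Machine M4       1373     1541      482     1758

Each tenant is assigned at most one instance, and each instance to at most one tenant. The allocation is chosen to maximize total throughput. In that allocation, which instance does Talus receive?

Talus receives Machine M2.

Optimal: Talus→Machine M2 (1183 ops/s), Summit→Machine M1 (934 ops/s), Pioneer→Machine M6 (1903 ops/s), Nimbus→Machine M4 (1758 ops/s) — total 1183+934+1903+1758 = 5778 ops/s.
Swapping Pioneer↔Nimbus (Pioneer→Machine M4 482 ops/s, Nimbus→Machine M6 436 ops/s) loses 2743.
Talus's own top instance is Machine M4 (1373 ops/s), but forcing Talus→Machine M4 and reassigning the rest optimally gives only 4930 ops/s — worse by 848.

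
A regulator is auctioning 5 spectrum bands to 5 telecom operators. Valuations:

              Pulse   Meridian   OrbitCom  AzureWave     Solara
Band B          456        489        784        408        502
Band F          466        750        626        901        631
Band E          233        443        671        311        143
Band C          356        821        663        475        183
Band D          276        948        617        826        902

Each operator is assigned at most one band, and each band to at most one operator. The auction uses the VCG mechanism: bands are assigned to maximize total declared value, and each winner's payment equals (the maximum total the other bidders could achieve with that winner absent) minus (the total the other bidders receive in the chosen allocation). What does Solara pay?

Efficient allocation: Pulse→Band B ($456M), Meridian→Band C ($821M), OrbitCom→Band E ($671M), AzureWave→Band F ($901M), Solara→Band D ($902M); total welfare W = $3751M.
Solara receives Band D at value $902M, so the others get W − 902 = $2849M.
Without Solara: best allocation of the remaining 4 bidders over all 5 bands is Pulse→Band C ($356M), Meridian→Band D ($948M), OrbitCom→Band B ($784M), AzureWave→Band F ($901M), total $2989M.
VCG payment = (others' best without Solara) − (others' welfare with Solara) = 2989 − 2849 = $140M.

Solara pays $140M.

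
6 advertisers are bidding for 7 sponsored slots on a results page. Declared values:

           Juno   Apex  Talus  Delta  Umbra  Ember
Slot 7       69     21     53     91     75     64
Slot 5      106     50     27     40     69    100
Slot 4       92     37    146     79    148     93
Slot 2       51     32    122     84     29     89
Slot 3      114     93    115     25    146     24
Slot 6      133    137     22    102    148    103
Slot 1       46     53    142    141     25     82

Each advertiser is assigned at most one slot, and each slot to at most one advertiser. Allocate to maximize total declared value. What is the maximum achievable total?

Optimal: Juno→Slot 5 ($106), Apex→Slot 6 ($137), Talus→Slot 4 ($146), Delta→Slot 1 ($141), Umbra→Slot 3 ($146), Ember→Slot 2 ($89) — total 106+137+146+141+146+89 = $765.
Row-greedy (each advertiser in turn takes its best remaining slot) gives $688, worse by 77.
Next-best assignment: Juno→Slot 3, Apex→Slot 6, Talus→Slot 2, Delta→Slot 1, Umbra→Slot 4, Ember→Slot 5 = $762.
Swapping Juno↔Apex (Juno→Slot 6 $133, Apex→Slot 5 $50) loses 60.
No other one-to-one assignment exceeds $765.

Max total: $765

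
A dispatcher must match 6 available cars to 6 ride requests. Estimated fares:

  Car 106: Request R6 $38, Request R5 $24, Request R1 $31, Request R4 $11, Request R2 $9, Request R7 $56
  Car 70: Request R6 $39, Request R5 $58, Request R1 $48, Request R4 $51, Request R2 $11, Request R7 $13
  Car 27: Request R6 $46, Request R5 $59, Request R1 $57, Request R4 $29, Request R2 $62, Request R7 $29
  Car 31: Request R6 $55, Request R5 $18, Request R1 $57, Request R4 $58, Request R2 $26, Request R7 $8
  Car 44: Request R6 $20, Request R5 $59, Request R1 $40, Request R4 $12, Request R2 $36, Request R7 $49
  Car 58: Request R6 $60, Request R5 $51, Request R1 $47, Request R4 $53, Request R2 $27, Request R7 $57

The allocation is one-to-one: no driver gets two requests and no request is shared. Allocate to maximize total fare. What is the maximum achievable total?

Optimal: Car 106→Request R7 ($56), Car 70→Request R4 ($51), Car 27→Request R2 ($62), Car 31→Request R1 ($57), Car 44→Request R5 ($59), Car 58→Request R6 ($60) — total 56+51+62+57+59+60 = $345.
Row-greedy (each driver in turn takes its best remaining request) gives $334, worse by 11.
No other one-to-one assignment exceeds $345.

Max total: $345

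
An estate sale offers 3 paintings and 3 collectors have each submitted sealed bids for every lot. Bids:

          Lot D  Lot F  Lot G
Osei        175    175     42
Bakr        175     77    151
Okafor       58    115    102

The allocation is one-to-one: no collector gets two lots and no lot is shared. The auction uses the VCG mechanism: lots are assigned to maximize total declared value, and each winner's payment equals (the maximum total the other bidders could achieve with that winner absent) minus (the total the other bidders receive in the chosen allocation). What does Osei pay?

Osei pays $13.

Efficient allocation: Osei→Lot F ($175), Bakr→Lot D ($175), Okafor→Lot G ($102); total welfare W = $452.
Osei receives Lot F at value $175, so the others get W − 175 = $277.
Without Osei: best allocation of the remaining 2 bidders over all 3 lots is Bakr→Lot D ($175), Okafor→Lot F ($115), total $290.
VCG payment = (others' best without Osei) − (others' welfare with Osei) = 290 − 277 = $13.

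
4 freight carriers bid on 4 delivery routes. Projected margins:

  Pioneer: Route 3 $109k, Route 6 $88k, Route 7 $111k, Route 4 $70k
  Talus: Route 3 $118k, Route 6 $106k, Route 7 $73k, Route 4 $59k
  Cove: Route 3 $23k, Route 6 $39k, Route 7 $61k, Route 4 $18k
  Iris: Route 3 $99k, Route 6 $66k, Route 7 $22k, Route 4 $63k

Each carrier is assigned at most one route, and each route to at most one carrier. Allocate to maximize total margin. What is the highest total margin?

Optimal: Pioneer→Route 3 ($109k), Talus→Route 6 ($106k), Cove→Route 7 ($61k), Iris→Route 4 ($63k) — total 109+106+61+63 = $339k.
Column-greedy (each route in turn goes to its best remaining carrier) gives $330k, worse by 9.
Next-best assignment: Pioneer→Route 4, Talus→Route 6, Cove→Route 7, Iris→Route 3 = $336k.
Swapping Cove↔Talus (Cove→Route 6 $39k, Talus→Route 7 $73k) loses 55.

Maximum total: $339k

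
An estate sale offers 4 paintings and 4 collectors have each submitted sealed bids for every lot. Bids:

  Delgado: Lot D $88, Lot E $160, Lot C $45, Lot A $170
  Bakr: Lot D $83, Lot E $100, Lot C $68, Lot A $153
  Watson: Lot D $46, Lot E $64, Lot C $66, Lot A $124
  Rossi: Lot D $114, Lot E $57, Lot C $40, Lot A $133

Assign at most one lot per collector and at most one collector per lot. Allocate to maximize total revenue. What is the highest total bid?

Max total: $493

Treat this as an assignment problem: match each collector to one lot.
Optimal: Delgado→Lot E ($160), Bakr→Lot A ($153), Watson→Lot C ($66), Rossi→Lot D ($114) — total 160+153+66+114 = $493.
Next-best assignment: Delgado→Lot E, Bakr→Lot C, Watson→Lot A, Rossi→Lot D = $466.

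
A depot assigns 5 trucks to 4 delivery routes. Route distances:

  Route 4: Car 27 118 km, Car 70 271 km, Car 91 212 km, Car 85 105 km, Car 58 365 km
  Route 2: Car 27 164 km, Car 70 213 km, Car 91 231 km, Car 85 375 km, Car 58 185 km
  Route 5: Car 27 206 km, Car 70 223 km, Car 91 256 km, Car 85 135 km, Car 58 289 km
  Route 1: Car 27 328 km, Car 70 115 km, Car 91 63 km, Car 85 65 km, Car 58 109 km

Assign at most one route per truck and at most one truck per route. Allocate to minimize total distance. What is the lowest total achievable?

Optimal: Car 27→Route 4 (118 km), Car 58→Route 2 (185 km), Car 85→Route 5 (135 km), Car 91→Route 1 (63 km) — total 118+185+135+63 = 501 km.
Column-greedy (each route in turn goes to its cheapest remaining truck) gives 555 km, worse by 54.

Minimum total: 501 km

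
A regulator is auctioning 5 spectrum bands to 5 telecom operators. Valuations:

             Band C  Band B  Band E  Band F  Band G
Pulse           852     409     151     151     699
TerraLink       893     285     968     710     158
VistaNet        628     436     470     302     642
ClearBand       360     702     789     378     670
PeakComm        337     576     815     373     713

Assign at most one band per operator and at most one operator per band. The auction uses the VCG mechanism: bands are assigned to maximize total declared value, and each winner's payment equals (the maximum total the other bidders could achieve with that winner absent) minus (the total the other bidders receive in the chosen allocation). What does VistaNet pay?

VistaNet pays $156M.

Efficient allocation: Pulse→Band C ($852M), TerraLink→Band F ($710M), VistaNet→Band G ($642M), ClearBand→Band B ($702M), PeakComm→Band E ($815M); total welfare W = $3721M.
VistaNet receives Band G at value $642M, so the others get W − 642 = $3079M.
Without VistaNet: best allocation of the remaining 4 bidders over all 5 bands is Pulse→Band C ($852M), TerraLink→Band E ($968M), ClearBand→Band B ($702M), PeakComm→Band G ($713M), total $3235M.
VCG payment = (others' best without VistaNet) − (others' welfare with VistaNet) = 3235 − 3079 = $156M.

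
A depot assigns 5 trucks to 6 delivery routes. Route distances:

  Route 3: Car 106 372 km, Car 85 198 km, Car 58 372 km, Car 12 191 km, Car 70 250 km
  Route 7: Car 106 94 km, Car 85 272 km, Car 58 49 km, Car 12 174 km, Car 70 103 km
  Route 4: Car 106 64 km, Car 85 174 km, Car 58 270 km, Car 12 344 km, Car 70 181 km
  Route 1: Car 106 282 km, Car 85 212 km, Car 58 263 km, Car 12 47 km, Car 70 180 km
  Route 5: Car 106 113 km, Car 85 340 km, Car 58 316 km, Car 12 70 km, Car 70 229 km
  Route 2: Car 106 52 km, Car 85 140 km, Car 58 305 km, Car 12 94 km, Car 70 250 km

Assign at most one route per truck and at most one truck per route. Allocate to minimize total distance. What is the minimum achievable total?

Min total: 503 km

Treat this as an assignment problem: match each truck to one route.
Optimal: Car 106→Route 4 (64 km), Car 85→Route 2 (140 km), Car 58→Route 7 (49 km), Car 12→Route 5 (70 km), Car 70→Route 1 (180 km) — total 64+140+49+70+180 = 503 km.
Row-greedy (each truck in turn takes its cheapest remaining route) gives 551 km, worse by 48.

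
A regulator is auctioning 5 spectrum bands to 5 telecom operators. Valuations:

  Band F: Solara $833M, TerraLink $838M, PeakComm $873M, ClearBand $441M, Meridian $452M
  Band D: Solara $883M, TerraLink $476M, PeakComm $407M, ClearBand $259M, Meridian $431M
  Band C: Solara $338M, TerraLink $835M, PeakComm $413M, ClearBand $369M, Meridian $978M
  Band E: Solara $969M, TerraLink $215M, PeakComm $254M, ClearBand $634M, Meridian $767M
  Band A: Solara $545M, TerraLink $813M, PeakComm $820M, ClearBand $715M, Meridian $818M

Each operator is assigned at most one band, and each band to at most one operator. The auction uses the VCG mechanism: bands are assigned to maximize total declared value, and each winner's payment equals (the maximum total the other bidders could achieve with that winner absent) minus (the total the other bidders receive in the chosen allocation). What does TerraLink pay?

Efficient allocation: Solara→Band D ($883M), TerraLink→Band A ($813M), PeakComm→Band F ($873M), ClearBand→Band E ($634M), Meridian→Band C ($978M); total welfare W = $4181M.
TerraLink receives Band A at value $813M, so the others get W − 813 = $3368M.
Without TerraLink: best allocation of the remaining 4 bidders over all 5 bands is Solara→Band E ($969M), PeakComm→Band F ($873M), ClearBand→Band A ($715M), Meridian→Band C ($978M), total $3535M.
VCG payment = (others' best without TerraLink) − (others' welfare with TerraLink) = 3535 − 3368 = $167M.

TerraLink pays $167M.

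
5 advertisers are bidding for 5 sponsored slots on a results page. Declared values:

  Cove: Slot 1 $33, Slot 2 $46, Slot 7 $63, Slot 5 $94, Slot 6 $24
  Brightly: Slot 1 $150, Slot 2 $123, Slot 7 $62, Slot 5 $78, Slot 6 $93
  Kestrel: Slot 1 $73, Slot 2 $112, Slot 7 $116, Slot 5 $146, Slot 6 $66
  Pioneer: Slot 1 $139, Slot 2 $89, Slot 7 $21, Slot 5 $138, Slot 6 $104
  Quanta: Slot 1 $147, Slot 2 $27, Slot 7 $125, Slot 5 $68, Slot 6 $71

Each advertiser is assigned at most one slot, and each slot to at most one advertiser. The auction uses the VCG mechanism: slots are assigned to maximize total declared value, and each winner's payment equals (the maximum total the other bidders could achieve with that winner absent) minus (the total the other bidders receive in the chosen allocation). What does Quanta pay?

Efficient allocation: Cove→Slot 5 ($94), Brightly→Slot 1 ($150), Kestrel→Slot 2 ($112), Pioneer→Slot 6 ($104), Quanta→Slot 7 ($125); total welfare W = $585.
Quanta receives Slot 7 at value $125, so the others get W − 125 = $460.
Without Quanta: best allocation of the remaining 4 bidders over all 5 slots is Cove→Slot 5 ($94), Brightly→Slot 2 ($123), Kestrel→Slot 7 ($116), Pioneer→Slot 1 ($139), total $472.
VCG payment = (others' best without Quanta) − (others' welfare with Quanta) = 472 − 460 = $12.

Quanta pays $12.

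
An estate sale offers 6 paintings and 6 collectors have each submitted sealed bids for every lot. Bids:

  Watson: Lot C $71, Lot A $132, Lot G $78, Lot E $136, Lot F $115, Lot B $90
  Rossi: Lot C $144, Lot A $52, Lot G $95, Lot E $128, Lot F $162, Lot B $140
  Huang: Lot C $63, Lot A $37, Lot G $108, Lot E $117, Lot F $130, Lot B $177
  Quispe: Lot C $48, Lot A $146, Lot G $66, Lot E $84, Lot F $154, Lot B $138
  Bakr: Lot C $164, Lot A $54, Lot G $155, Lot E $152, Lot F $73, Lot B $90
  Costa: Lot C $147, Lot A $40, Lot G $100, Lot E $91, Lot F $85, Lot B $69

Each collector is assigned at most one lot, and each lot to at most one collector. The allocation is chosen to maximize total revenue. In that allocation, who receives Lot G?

Bakr receives Lot G.

Optimal: Watson→Lot E ($136), Rossi→Lot F ($162), Huang→Lot B ($177), Quispe→Lot A ($146), Bakr→Lot G ($155), Costa→Lot C ($147) — total 136+162+177+146+155+147 = $923.
Column-greedy (each lot in turn goes to its best remaining collector) gives $785, worse by 138.
Every other assignment is strictly worse.
Bakr's own top lot is Lot C ($164), but forcing Bakr→Lot C and reassigning the rest optimally gives only $885 — worse by 38.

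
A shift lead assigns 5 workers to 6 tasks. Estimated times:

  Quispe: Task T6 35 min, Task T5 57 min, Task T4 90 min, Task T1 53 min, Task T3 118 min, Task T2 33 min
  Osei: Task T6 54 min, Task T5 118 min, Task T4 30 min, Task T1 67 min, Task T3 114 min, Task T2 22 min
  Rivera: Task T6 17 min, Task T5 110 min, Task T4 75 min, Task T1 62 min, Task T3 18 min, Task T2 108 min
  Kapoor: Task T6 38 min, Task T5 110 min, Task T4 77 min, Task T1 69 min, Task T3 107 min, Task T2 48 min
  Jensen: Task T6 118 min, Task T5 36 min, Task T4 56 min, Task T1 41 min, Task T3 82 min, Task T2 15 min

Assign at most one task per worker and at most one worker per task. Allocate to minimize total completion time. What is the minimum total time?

Minimum total: 154 min

Optimal: Quispe→Task T1 (53 min), Osei→Task T4 (30 min), Rivera→Task T3 (18 min), Kapoor→Task T6 (38 min), Jensen→Task T2 (15 min) — total 53+30+18+38+15 = 154 min.
Column-greedy (each task in turn goes to its cheapest remaining worker) gives 243 min, worse by 89.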